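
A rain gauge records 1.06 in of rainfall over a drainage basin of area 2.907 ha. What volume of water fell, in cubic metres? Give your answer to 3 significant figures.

Depth: 1.06 in × 25.4 = 26.924 mm.
Area: 2.907 ha = 29070 m².
1 mm over 1 m² is 1 L, so volume = 26.924 × 29070 = 782680.68 L = 783 m³.

783 cubic metres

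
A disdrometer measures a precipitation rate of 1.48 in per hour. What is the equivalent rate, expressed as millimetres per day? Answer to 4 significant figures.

902.2 mm/day

1.48 in/hour × 25.4 mm/in × 24 hour/day = 902.2 mm/day.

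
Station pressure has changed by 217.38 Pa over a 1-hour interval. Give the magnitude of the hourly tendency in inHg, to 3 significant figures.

0.0642 inHg per hour

217.38 Pa / 1 h × 0.0002953 inHg/Pa = 0.0642 inHg/h.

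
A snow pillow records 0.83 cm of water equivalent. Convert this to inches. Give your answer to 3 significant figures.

0.327 in

1 cm = 0.393701 in, so 0.83 × 0.393701 = 0.327 in.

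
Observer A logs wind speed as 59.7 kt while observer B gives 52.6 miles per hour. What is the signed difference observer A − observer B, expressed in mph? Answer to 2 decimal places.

observer A: 59.7 kt = 68.7015 mph.
Difference: 68.7015 − 52.6000 = 16.10 mph.

16.10 mph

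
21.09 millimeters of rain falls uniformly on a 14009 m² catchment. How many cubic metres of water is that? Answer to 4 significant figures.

1 mm over 1 m² is 1 L, so volume = 21.09 × 14009 = 295449.81 L = 295.4 m³.

295.4 cubic metres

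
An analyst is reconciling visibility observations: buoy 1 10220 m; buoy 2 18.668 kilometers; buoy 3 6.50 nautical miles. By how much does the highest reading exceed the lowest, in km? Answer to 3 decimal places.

8.448 km

buoy 1: 10220 m = 10.22000 km.
buoy 3: 6.50 nmi = 12.03800 km.
Spread: 18.66800 − 10.22000 = 8.448 km.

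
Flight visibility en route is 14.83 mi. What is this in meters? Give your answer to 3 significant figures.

23900 m

1 SM = 1609.34 m, so 14.83 × 1609.34 = 23900 m.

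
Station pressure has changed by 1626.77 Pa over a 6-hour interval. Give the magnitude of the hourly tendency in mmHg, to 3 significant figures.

2.03 mmHg per hour

1626.77 Pa / 6 h × 0.00750062 mmHg/Pa = 2.03 mmHg/h.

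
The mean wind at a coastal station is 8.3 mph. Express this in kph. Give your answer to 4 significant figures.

13.36 km/h

1 mph = 1.60934 km/h, so 8.3 × 1.60934 = 13.36 km/h.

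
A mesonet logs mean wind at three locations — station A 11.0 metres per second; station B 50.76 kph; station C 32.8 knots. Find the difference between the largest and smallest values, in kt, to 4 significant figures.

11.42 kt

station A: 11.0 m/s = 21.3823 kt.
station B: 50.76 km/h = 27.4082 kt.
Spread: 32.8000 − 21.3823 = 11.42 kt.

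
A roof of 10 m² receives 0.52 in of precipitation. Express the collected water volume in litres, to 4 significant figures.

132.1 litres

Depth: 0.52 in × 25.4 = 13.208 mm.
1 mm over 1 m² is 1 L, so volume = 13.208 × 10 = 132.08 L ≈ 132.1 L.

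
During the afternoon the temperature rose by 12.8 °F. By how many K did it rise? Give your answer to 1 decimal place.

Converting a difference, only the 9/5 scale factor applies: ΔK = 12.8 × 0.5556 = 7.1 K.

7.1 K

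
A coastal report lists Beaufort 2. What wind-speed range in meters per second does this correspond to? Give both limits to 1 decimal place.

Beaufort 2 (light breeze) spans 1.6–3.3 m/s.

1.6 to 3.3 m/s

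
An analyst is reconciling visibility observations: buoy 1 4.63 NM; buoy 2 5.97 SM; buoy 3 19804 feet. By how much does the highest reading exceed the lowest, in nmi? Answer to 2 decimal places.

buoy 2: 5.97 SM = 5.1878 nmi.
buoy 3: 19804 ft = 3.2593 nmi.
Spread: 5.1878 − 3.2593 = 1.93 nmi.

1.93 nmi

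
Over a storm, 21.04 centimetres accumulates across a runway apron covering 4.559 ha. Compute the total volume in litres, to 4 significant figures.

9592000 litres

Depth: 21.04 cm × 10 = 210.4 mm.
Area: 4.559 ha = 45590 m².
1 mm over 1 m² is 1 L, so volume = 210.4 × 45590 = 9592136 L ≈ 9592000 L.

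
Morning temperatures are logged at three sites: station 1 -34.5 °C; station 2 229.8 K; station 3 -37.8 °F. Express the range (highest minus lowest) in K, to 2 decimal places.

8.85 K

station 2: 229.8 K = -43.350 °C.
station 3: -37.8 °F = -38.778 °C.
Spread: (-34.500) − (-43.350) = 8.850 °C.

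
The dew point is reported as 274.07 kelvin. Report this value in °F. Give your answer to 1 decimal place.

First to °C: 0.92 °C.
Then to °F: 33.7 °F.

33.7 °F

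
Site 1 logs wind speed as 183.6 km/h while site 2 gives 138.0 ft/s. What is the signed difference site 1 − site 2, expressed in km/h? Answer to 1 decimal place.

site 2: 138.0 ft/s = 151.425 km/h.
Difference: 183.600 − 151.425 = 32.2 km/h.

32.2 km/h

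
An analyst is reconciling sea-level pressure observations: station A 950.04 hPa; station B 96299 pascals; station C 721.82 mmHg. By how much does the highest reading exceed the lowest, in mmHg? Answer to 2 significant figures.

station A: 950.04 hPa = 712.588 mmHg.
station B: 96299 Pa = 722.302 mmHg.
Spread: 722.302 − 712.588 = 9.7 mmHg.

9.7 mmHg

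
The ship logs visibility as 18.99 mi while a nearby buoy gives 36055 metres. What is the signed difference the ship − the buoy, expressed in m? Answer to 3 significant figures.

-5490 m

the ship: 18.99 SM = 30561.44 m.
Difference: 30561.44 − 36055.00 = -5490 m.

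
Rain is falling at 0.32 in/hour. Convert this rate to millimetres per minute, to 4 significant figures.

0.32 in/hour × 25.4 mm/in × 0.0166667 hour/minute = 0.1355 mm/minute.

0.1355 mm/minute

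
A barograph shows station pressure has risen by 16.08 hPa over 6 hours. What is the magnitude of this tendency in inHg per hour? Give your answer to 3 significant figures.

16.08 hPa / 6 h × 0.02953 inHg/hPa = 0.0791 inHg/h.

0.0791 inHg per hour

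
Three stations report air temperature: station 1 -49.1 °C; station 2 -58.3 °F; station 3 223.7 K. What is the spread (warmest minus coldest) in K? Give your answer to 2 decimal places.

station 2: -58.3 °F = -50.167 °C.
station 3: 223.7 K = -49.450 °C.
Spread: (-49.100) − (-50.167) = 1.067 °C.

1.07 K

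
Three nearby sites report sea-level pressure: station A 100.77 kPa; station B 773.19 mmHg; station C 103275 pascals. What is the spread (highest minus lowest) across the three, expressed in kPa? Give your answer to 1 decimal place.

station B: 773.19 mmHg = 103.084 kPa.
station C: 103275 Pa = 103.275 kPa.
Spread: 103.275 − 100.770 = 2.5 kPa.

2.5 kPa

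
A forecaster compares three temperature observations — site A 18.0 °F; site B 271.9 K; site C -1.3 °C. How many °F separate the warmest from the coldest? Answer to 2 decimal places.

site A: 18.0 °F = -7.778 °C.
site B: 271.9 K = -1.250 °C.
Spread: (-1.250) − (-7.778) = 6.528 °C = 11.75 °F.

11.75 °F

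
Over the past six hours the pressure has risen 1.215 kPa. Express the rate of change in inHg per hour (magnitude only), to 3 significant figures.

1.215 kPa / 6 h × 0.2953 inHg/kPa = 0.0598 inHg/h.

0.0598 inHg per hour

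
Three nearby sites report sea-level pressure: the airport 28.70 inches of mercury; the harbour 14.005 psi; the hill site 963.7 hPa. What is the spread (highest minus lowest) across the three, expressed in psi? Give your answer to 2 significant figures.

the airport: 28.70 inHg = 14.0961 psi.
the hill site: 963.7 hPa = 13.9773 psi.
Spread: 14.0961 − 13.9773 = 0.12 psi.

0.12 psi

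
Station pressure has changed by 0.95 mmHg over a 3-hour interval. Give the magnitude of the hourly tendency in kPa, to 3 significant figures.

0.0422 kPa per hour

0.95 mmHg / 3 h × 0.133322 kPa/mmHg = 0.0422 kPa/h.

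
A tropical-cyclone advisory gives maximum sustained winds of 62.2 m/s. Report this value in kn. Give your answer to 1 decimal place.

120.9 kt

1 m/s = 1.94384 kt, so 62.2 × 1.94384 = 120.9 kt.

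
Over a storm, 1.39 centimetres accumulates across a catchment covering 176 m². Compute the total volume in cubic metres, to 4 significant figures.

Depth: 1.39 cm × 10 = 13.9 mm.
1 mm over 1 m² is 1 L, so volume = 13.9 × 176 = 2446.4 L = 2.446 m³.

2.446 cubic metres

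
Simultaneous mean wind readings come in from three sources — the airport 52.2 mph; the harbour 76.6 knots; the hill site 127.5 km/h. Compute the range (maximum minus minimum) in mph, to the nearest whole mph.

the harbour: 76.6 kt = 88.15 mph.
the hill site: 127.5 km/h = 79.22 mph.
Spread: 88.15 − 52.20 = 36 mph.

36 mph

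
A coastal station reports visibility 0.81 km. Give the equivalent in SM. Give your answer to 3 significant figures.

1 km = 0.621371 SM, so 0.81 × 0.621371 = 0.503 SM.

0.503 SM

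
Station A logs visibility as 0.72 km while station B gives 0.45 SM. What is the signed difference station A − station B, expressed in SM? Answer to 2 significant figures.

station A: 0.72 km = 0.447387 SM.
Difference: 0.447387 − 0.450000 = -0.0026 SM.

-0.0026 SM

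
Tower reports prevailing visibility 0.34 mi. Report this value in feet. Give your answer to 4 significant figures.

1795 ft

1 SM = 5280 ft, so 0.34 × 5280 = 1795 ft.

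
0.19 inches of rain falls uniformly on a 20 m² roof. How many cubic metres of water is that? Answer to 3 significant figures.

Depth: 0.19 in × 25.4 = 4.826 mm.
1 mm over 1 m² is 1 L, so volume = 4.826 × 20 = 96.52 L = 0.0965 m³.

0.0965 cubic metres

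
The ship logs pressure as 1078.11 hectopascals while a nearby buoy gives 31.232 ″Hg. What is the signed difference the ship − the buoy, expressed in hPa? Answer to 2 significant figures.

20 hPa

the buoy: 31.232 inHg = 1057.64 hPa.
Difference: 1078.11 − 1057.64 = 20 hPa.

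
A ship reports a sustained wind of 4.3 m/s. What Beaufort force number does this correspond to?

4.3 m/s lies in the Beaufort 3 band (gentle breeze, 3.4–5.4 m/s).

Beaufort force 3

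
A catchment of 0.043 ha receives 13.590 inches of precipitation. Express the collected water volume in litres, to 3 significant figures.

Depth: 13.590 in × 25.4 = 345.186 mm.
Area: 0.043 ha = 430 m².
1 mm over 1 m² is 1 L, so volume = 345.186 × 430 = 148429.98 L ≈ 148000 L.

148000 litres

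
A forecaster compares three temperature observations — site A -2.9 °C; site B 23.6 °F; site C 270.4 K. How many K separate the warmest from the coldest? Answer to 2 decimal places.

site B: 23.6 °F = -4.667 °C.
site C: 270.4 K = -2.750 °C.
Spread: (-2.750) − (-4.667) = 1.917 °C.

1.92 K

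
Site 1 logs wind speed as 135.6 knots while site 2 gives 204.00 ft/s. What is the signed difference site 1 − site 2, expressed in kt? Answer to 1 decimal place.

site 2: 204.00 ft/s = 120.867 kt.
Difference: 135.600 − 120.867 = 14.7 kt.

14.7 kt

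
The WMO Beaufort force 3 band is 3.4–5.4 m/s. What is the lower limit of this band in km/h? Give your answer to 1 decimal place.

3.4–5.4 m/s × 3.6 = 12.2–19.4 km/h.

12.2 km/h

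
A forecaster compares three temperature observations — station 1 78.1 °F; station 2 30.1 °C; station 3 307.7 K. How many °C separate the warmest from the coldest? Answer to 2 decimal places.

station 1: 78.1 °F = 25.611 °C.
station 3: 307.7 K = 34.550 °C.
Spread: 34.550 − 25.611 = 8.939 °C.

8.94 °C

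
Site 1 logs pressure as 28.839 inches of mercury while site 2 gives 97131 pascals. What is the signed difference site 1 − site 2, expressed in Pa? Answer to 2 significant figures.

530 Pa

site 1: 28.839 inHg = 97660.07 Pa.
Difference: 97660.07 − 97131.00 = 530 Pa.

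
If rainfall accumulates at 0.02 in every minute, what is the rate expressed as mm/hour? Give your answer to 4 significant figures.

30.48 mm/hour

0.02 in/minute × 25.4 mm/in × 60 minute/hour = 30.48 mm/hour.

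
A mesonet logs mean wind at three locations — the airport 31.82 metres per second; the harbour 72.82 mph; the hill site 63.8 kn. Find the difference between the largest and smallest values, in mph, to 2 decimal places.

the airport: 31.82 m/s = 71.1793 mph.
the hill site: 63.8 kt = 73.4197 mph.
Spread: 73.4197 − 71.1793 = 2.24 mph.

2.24 mph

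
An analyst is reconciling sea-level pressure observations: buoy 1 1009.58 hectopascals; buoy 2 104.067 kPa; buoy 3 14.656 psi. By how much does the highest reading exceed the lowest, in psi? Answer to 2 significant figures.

0.45 psi

buoy 1: 1009.58 hPa = 14.6427 psi.
buoy 2: 104.067 kPa = 15.0936 psi.
Spread: 15.0936 − 14.6427 = 0.45 psi.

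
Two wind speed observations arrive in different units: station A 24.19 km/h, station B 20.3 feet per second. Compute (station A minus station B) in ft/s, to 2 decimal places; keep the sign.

station A: 24.19 km/h = 22.0454 ft/s.
Difference: 22.0454 − 20.3000 = 1.75 ft/s.

1.75 ft/s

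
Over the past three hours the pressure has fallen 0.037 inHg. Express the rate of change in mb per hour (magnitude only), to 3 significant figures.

0.418 mb per hour

0.037 inHg / 3 h × 33.8639 mb/inHg = 0.418 mb/h.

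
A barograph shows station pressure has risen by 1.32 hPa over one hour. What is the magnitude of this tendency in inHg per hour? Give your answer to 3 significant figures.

0.0390 inHg per hour

1.32 hPa / 1 h × 0.02953 inHg/hPa = 0.0390 inHg/h.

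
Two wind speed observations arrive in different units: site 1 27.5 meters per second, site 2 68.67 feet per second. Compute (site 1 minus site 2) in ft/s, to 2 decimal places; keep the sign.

21.55 ft/s

site 1: 27.5 m/s = 90.2231 ft/s.
Difference: 90.2231 − 68.6700 = 21.55 ft/s.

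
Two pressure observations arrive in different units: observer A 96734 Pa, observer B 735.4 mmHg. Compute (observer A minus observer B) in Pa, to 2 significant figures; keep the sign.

-1300 Pa

observer B: 735.4 mmHg = 98045.28 Pa.
Difference: 96734.00 − 98045.28 = -1300 Pa.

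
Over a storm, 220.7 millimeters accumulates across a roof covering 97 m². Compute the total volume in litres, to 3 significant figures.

21400 litres

1 mm over 1 m² is 1 L, so volume = 220.7 × 97 = 21407.9 L ≈ 21400 L.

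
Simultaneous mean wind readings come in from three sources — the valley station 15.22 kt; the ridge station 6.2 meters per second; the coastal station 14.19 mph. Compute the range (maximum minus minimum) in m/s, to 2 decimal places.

the valley station: 15.22 kt = 7.8298 m/s.
the coastal station: 14.19 mph = 6.3435 m/s.
Spread: 7.8298 − 6.2000 = 1.63 m/s.

1.63 m/s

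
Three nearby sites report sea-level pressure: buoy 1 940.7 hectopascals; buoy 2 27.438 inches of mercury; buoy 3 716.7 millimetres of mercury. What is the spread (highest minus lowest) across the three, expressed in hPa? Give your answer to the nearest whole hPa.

buoy 2: 27.438 inHg = 929.16 hPa.
buoy 3: 716.7 mmHg = 955.52 hPa.
Spread: 955.52 − 929.16 = 26 hPa.

26 hPa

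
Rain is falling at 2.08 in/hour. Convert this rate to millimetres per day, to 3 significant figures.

2.08 in/hour × 25.4 mm/in × 24 hour/day = 1270 mm/day.

1270 mm/day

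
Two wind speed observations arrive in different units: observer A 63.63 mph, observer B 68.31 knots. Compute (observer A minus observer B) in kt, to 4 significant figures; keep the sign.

-13.02 kt

observer A: 63.63 mph = 55.2930 kt.
Difference: 55.2930 − 68.3100 = -13.02 kt.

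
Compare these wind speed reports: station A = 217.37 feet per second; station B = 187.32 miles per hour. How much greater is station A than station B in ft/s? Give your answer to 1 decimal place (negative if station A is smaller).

-57.4 ft/s

station B: 187.32 mph = 274.736 ft/s.
Difference: 217.370 − 274.736 = -57.4 ft/s.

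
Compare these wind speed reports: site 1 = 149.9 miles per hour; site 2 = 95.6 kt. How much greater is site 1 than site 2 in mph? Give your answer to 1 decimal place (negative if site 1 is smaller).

39.9 mph

site 2: 95.6 kt = 110.015 mph.
Difference: 149.900 − 110.015 = 39.9 mph.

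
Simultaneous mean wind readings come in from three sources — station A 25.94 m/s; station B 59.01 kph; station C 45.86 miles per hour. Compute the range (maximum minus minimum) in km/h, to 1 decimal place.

34.4 km/h

station A: 25.94 m/s = 93.384 km/h.
station C: 45.86 mph = 73.805 km/h.
Spread: 93.384 − 59.010 = 34.4 km/h.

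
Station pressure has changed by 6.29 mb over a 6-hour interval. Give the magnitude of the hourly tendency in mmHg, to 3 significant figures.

6.29 mb / 6 h × 0.750062 mmHg/mb = 0.786 mmHg/h.

0.786 mmHg per hour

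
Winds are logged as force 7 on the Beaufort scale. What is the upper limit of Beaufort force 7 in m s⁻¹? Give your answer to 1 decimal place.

17.1 m/s

Beaufort 7 (near gale) spans 13.9–17.1 m/s.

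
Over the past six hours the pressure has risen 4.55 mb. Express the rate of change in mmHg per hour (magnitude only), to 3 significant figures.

4.55 mb / 6 h × 0.750062 mmHg/mb = 0.569 mmHg/h.

0.569 mmHg per hour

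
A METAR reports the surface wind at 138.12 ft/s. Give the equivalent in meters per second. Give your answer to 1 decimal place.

1 ft/s = 0.3048 m/s, so 138.12 × 0.3048 = 42.1 m/s.

42.1 m/s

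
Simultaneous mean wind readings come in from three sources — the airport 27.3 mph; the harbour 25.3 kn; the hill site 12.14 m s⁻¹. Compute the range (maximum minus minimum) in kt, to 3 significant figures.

1.70 kt

the airport: 27.3 mph = 23.7231 kt.
the hill site: 12.14 m/s = 23.5983 kt.
Spread: 25.3000 − 23.5983 = 1.70 kt.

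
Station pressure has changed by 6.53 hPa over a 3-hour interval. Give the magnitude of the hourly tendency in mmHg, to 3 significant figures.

1.63 mmHg per hour

6.53 hPa / 3 h × 0.750062 mmHg/hPa = 1.63 mmHg/h.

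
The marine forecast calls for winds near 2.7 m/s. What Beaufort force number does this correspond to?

2.7 m/s lies in the Beaufort 2 band (light breeze, 1.6–3.3 m/s).

Beaufort force 2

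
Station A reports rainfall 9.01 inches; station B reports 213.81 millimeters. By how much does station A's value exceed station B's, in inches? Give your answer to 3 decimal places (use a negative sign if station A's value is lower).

station B: 213.81 mm = 8.41772 in.
Difference: 9.01000 − 8.41772 = 0.592 in.

0.592 in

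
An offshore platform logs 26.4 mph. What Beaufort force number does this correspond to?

Beaufort force 6

26.4 mph = 11.8 m/s, which is Beaufort 6 (strong breeze, 10.8–13.8 m/s).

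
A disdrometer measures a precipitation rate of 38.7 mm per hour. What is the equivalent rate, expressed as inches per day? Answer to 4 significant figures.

36.57 in/day

38.7 mm/hour × 0.0393701 in/mm × 24 hour/day = 36.57 in/day.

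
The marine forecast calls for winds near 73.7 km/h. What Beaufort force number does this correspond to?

Beaufort force 8

73.7 km/h = 20.5 m/s, which is Beaufort 8 (gale, 17.2–20.7 m/s).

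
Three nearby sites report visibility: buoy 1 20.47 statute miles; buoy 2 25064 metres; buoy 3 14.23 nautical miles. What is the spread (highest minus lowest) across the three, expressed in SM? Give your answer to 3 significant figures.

4.90 SM

buoy 2: 25064 m = 15.5740 SM.
buoy 3: 14.23 nmi = 16.3756 SM.
Spread: 20.4700 − 15.5740 = 4.90 SM.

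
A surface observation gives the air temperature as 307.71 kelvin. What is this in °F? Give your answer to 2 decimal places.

First to °C: 34.56 °C.
Then to °F: 94.21 °F.

94.21 °F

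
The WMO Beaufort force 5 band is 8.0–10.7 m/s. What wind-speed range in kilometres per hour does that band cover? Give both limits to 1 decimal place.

8.0–10.7 m/s × 3.6 = 28.8–38.5 km/h.

28.8 to 38.5 km/h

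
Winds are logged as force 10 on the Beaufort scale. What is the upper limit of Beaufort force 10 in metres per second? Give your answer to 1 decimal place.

Beaufort 10 (storm) spans 24.5–28.4 m/s.

28.4 m/s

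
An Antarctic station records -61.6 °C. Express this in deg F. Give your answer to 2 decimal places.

°F = °C × 9/5 + 32 = -61.6 × 1.8 + 32 = -78.88 °F.

-78.88 °F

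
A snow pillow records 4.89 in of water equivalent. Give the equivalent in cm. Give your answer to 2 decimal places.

1 in = 2.54 cm, so 4.89 × 2.54 = 12.42 cm.

12.42 cm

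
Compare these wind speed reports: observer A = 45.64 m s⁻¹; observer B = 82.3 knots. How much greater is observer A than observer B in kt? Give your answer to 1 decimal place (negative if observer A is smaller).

observer A: 45.64 m/s = 88.717 kt.
Difference: 88.717 − 82.300 = 6.4 kt.

6.4 kt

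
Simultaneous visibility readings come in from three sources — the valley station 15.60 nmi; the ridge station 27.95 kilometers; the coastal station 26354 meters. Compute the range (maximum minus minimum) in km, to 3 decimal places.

the valley station: 15.60 nmi = 28.89120 km.
the coastal station: 26354 m = 26.35400 km.
Spread: 28.89120 − 26.35400 = 2.537 km.

2.537 km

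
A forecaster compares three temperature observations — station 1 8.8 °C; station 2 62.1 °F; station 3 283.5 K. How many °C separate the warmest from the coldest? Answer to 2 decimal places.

station 2: 62.1 °F = 16.722 °C.
station 3: 283.5 K = 10.350 °C.
Spread: 16.722 − 8.800 = 7.922 °C.

7.92 °C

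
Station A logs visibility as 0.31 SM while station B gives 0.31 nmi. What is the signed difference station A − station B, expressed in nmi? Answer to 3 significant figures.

-0.0406 nmi

station A: 0.31 SM = 0.269383 nmi.
Difference: 0.269383 − 0.310000 = -0.0406 nmi.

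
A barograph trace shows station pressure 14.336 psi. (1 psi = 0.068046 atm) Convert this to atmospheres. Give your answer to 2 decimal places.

1 psi = 0.068046 atm, so 14.336 × 0.068046 = 0.98 atm.

0.98 atm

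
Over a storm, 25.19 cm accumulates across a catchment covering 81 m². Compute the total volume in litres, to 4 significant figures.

Depth: 25.19 cm × 10 = 251.9 mm.
1 mm over 1 m² is 1 L, so volume = 251.9 × 81 = 20403.9 L ≈ 20400 L.

20400 litres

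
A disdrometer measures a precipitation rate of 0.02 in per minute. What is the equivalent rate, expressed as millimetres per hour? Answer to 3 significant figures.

0.02 in/minute × 25.4 mm/in × 60 minute/hour = 30.5 mm/hour.

30.5 mm/hour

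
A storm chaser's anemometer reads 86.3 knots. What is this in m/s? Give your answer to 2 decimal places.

44.40 m/s

1 kt = 0.514444 m/s, so 86.3 × 0.514444 = 44.40 m/s.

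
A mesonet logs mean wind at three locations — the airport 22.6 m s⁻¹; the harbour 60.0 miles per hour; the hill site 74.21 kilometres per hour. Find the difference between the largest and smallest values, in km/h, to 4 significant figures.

22.35 km/h

the airport: 22.6 m/s = 81.3600 km/h.
the harbour: 60.0 mph = 96.5606 km/h.
Spread: 96.5606 − 74.2100 = 22.35 km/h.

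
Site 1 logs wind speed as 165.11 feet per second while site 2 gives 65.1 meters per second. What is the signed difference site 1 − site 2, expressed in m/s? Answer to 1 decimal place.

site 1: 165.11 ft/s = 50.326 m/s.
Difference: 50.326 − 65.100 = -14.8 m/s.

-14.8 m/s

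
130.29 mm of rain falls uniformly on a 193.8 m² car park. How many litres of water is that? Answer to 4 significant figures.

1 mm over 1 m² is 1 L, so volume = 130.29 × 193.8 = 25250.202 L ≈ 25250 L.

25250 litres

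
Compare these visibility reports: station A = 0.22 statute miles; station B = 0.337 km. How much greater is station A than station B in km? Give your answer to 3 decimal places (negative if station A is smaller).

station A: 0.22 SM = 0.35406 km.
Difference: 0.35406 − 0.33700 = 0.017 km.

0.017 km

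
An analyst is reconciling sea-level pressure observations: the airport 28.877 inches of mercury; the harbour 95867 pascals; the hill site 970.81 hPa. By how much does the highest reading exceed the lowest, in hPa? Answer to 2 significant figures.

19 hPa

the airport: 28.877 inHg = 977.89 hPa.
the harbour: 95867 Pa = 958.67 hPa.
Spread: 977.89 − 958.67 = 19 hPa.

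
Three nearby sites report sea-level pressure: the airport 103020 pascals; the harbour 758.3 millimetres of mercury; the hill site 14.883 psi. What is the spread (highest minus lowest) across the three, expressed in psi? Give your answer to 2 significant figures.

0.28 psi

the airport: 103020 Pa = 14.9418 psi.
the harbour: 758.3 mmHg = 14.6631 psi.
Spread: 14.9418 − 14.6631 = 0.28 psi.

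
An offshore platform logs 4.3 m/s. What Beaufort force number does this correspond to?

Beaufort force 3

4.3 m/s lies in the Beaufort 3 band (gentle breeze, 3.4–5.4 m/s).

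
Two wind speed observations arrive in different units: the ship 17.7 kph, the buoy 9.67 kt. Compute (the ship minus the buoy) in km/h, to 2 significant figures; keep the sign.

the buoy: 9.67 kt = 17.9088 km/h.
Difference: 17.7000 − 17.9088 = -0.21 km/h.

-0.21 km/h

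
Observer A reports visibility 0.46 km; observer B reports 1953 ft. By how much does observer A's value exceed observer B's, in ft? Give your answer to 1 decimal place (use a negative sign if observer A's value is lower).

-443.8 ft

observer A: 0.46 km = 1509.186 ft.
Difference: 1509.186 − 1953.000 = -443.8 ft.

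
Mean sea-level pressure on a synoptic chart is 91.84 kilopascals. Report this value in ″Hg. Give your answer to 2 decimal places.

1 kPa = 0.2953 inHg, so 91.84 × 0.2953 = 27.12 inHg.

27.12 inHg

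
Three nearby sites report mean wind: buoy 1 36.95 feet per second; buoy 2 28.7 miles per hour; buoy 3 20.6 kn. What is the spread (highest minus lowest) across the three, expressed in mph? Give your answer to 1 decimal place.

buoy 1: 36.95 ft/s = 25.193 mph.
buoy 3: 20.6 kt = 23.706 mph.
Spread: 28.700 − 23.706 = 5.0 mph.

5.0 mph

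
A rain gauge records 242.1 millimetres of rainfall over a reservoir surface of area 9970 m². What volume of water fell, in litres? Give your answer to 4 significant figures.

1 mm over 1 m² is 1 L, so volume = 242.1 × 9970 = 2413737 L ≈ 2414000 L.

2414000 litres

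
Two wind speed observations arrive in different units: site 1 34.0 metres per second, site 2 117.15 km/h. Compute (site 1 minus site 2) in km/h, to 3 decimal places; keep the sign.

5.250 km/h

site 1: 34.0 m/s = 122.40000 km/h.
Difference: 122.40000 − 117.15000 = 5.250 km/h.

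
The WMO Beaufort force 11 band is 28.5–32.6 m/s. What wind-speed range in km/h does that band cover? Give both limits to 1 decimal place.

28.5–32.6 m/s × 3.6 = 102.6–117.4 km/h.

102.6 to 117.4 km/h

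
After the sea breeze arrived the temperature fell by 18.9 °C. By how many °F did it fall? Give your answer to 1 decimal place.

34.0 °F

For a temperature change the 32° offset cancels: Δ°F = 18.9 × 1.8 = 34.0 °F.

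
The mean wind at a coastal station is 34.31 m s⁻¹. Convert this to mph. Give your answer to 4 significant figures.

76.75 mph

1 m/s = 2.23694 mph, so 34.31 × 2.23694 = 76.75 mph.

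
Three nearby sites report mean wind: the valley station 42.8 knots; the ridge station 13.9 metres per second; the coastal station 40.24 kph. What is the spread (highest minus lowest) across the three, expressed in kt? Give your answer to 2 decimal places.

21.07 kt

the ridge station: 13.9 m/s = 27.0194 kt.
the coastal station: 40.24 km/h = 21.7279 kt.
Spread: 42.8000 − 21.7279 = 21.07 kt.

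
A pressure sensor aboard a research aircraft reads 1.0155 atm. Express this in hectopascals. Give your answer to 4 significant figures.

1 atm = 1013.25 hPa, so 1.0155 × 1013.25 = 1029 hPa.

1029 hPa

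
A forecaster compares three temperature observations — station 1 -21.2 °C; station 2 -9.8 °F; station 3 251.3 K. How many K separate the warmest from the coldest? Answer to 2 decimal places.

station 2: -9.8 °F = -23.222 °C.
station 3: 251.3 K = -21.850 °C.
Spread: (-21.200) − (-23.222) = 2.022 °C.

2.02 K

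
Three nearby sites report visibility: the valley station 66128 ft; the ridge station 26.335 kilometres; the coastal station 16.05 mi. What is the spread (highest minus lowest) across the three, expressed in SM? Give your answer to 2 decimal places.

3.84 SM

the valley station: 66128 ft = 12.5242 SM.
the ridge station: 26.335 km = 16.3638 SM.
Spread: 16.3638 − 12.5242 = 3.84 SM.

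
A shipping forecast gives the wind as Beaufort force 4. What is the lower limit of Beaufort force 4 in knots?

11 kt

Beaufort 4 (moderate breeze) spans 11–16 knots.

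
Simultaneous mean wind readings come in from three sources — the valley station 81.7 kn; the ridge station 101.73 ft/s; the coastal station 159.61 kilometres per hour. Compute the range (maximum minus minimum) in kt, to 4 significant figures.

the ridge station: 101.73 ft/s = 60.2734 kt.
the coastal station: 159.61 km/h = 86.1825 kt.
Spread: 86.1825 − 60.2734 = 25.91 kt.

25.91 kt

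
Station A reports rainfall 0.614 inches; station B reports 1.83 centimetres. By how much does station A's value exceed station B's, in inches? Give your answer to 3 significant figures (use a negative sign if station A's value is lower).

station B: 1.83 cm = 0.72047 in.
Difference: 0.61400 − 0.72047 = -0.106 in.

-0.106 in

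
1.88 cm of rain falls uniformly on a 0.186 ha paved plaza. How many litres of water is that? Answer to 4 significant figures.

Depth: 1.88 cm × 10 = 18.8 mm.
Area: 0.186 ha = 1860 m².
1 mm over 1 m² is 1 L, so volume = 18.8 × 1860 = 34968 L ≈ 34970 L.

34970 litres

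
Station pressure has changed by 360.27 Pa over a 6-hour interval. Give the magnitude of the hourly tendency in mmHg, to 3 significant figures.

360.27 Pa / 6 h × 0.00750062 mmHg/Pa = 0.450 mmHg/h.

0.450 mmHg per hour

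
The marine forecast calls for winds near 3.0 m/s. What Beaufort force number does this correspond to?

3.0 m/s lies in the Beaufort 2 band (light breeze, 1.6–3.3 m/s).

Beaufort force 2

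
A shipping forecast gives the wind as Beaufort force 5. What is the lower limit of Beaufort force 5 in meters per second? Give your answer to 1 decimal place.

8.0 m/s

Beaufort 5 (fresh breeze) spans 8.0–10.7 m/s.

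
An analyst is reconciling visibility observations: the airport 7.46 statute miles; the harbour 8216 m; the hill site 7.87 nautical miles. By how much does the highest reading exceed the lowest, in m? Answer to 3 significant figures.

the airport: 7.46 SM = 12005.71 m.
the hill site: 7.87 nmi = 14575.24 m.
Spread: 14575.24 − 8216.00 = 6360 m.

6360 m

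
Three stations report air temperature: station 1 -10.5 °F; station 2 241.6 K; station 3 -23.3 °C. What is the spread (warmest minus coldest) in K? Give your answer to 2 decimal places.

8.25 K

station 1: -10.5 °F = -23.611 °C.
station 2: 241.6 K = -31.550 °C.
Spread: (-23.300) − (-31.550) = 8.250 °C.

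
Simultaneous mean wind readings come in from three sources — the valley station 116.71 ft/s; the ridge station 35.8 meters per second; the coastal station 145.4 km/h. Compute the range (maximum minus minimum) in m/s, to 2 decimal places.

the valley station: 116.71 ft/s = 35.5732 m/s.
the coastal station: 145.4 km/h = 40.3889 m/s.
Spread: 40.3889 − 35.5732 = 4.82 m/s.

4.82 m/s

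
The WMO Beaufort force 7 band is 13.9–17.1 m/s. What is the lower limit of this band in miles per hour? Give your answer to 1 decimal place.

13.9–17.1 m/s × 2.237 = 31.1–38.3 mph.

31.1 mph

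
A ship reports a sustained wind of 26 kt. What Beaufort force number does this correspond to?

26 kt lies in the Beaufort 6 band (strong breeze, 22–27 kt).

Beaufort force 6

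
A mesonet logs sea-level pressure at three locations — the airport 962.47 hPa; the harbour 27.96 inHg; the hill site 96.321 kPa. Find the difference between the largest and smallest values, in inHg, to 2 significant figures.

0.48 inHg

the airport: 962.47 hPa = 28.4217 inHg.
the hill site: 96.321 kPa = 28.4436 inHg.
Spread: 28.4436 − 27.9600 = 0.48 inHg.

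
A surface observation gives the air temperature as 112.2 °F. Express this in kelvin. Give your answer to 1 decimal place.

317.7 K

First to °C: 44.56 °C.
Then to K: 317.7 K.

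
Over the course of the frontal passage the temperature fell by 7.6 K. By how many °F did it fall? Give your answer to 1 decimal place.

A change of 1 °C equals a change of 1.8 °F: Δ°F = 7.6 × 1.8 = 13.7 °F.

13.7 °F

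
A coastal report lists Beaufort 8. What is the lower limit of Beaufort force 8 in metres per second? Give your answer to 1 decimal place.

Beaufort 8 (gale) spans 17.2–20.7 m/s.

17.2 m/s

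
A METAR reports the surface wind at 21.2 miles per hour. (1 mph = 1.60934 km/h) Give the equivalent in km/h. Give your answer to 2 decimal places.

1 mph = 1.60934 km/h, so 21.2 × 1.60934 = 34.12 km/h.

34.12 km/h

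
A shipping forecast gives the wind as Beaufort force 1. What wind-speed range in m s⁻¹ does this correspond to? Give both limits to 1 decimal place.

0.3 to 1.5 m/s

Beaufort 1 (light air) spans 0.3–1.5 m/s.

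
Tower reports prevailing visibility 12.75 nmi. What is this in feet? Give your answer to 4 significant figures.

77470 ft

1 nmi = 6076.12 ft, so 12.75 × 6076.12 = 77470 ft.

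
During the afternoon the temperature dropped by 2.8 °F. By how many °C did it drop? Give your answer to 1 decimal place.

1.6 °C

For a temperature change the 32° offset cancels: Δ°C = 2.8 × 0.5556 = 1.6 °C.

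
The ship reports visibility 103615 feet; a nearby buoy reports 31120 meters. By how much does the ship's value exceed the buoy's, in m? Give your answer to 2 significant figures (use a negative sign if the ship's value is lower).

the ship: 103615 ft = 31581.85 m.
Difference: 31581.85 − 31120.00 = 460 m.

460 m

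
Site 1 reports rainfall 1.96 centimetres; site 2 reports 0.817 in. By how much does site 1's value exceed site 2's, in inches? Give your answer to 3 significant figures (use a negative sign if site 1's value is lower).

-0.0453 in

site 1: 1.96 cm = 0.771654 in.
Difference: 0.771654 − 0.817000 = -0.0453 in.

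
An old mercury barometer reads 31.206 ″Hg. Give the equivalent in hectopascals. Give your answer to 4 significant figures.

1 inHg = 33.8639 hPa, so 31.206 × 33.8639 = 1057 hPa.

1057 hPa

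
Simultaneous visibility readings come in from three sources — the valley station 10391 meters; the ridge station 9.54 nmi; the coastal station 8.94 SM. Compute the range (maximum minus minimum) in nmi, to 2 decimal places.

3.93 nmi

the valley station: 10391 m = 5.6107 nmi.
the coastal station: 8.94 SM = 7.7686 nmi.
Spread: 9.5400 − 5.6107 = 3.93 nmi.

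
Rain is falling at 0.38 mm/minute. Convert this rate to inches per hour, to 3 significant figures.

0.898 in/hour

0.38 mm/minute × 0.0393701 in/mm × 60 minute/hour = 0.898 in/hour.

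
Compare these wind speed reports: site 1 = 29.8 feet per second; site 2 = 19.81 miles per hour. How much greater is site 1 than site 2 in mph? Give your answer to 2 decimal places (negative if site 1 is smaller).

site 1: 29.8 ft/s = 20.3182 mph.
Difference: 20.3182 − 19.8100 = 0.51 mph.

0.51 mph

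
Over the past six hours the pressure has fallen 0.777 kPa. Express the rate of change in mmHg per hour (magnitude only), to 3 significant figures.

0.971 mmHg per hour

0.777 kPa / 6 h × 7.50062 mmHg/kPa = 0.971 mmHg/h.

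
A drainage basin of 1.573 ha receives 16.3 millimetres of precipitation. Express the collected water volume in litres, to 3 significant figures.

256000 litres

Area: 1.573 ha = 15730 m².
1 mm over 1 m² is 1 L, so volume = 16.3 × 15730 = 256399 L ≈ 256000 L.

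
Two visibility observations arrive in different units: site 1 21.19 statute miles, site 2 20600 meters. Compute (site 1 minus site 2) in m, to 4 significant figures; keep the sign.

13500 m

site 1: 21.19 SM = 34102.00 m.
Difference: 34102.00 − 20600.00 = 13500 m.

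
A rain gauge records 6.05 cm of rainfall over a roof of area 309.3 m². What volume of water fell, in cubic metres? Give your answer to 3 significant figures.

18.7 cubic metres

Depth: 6.05 cm × 10 = 60.5 mm.
1 mm over 1 m² is 1 L, so volume = 60.5 × 309.3 = 18712.65 L = 18.7 m³.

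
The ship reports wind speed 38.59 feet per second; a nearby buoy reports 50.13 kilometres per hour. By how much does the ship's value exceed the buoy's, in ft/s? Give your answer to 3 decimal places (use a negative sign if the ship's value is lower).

-7.096 ft/s

the buoy: 50.13 km/h = 45.68570 ft/s.
Difference: 38.59000 − 45.68570 = -7.096 ft/s.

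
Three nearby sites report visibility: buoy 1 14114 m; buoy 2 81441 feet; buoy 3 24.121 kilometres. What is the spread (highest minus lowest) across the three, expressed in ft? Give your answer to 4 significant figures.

buoy 1: 14114 m = 46305.77 ft.
buoy 3: 24.121 km = 79137.14 ft.
Spread: 81441.00 − 46305.77 = 35140 ft.

35140 ft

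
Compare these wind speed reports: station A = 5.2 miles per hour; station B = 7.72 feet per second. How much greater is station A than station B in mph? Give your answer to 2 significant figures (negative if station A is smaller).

station B: 7.72 ft/s = 5.26364 mph.
Difference: 5.20000 − 5.26364 = -0.064 mph.

-0.064 mph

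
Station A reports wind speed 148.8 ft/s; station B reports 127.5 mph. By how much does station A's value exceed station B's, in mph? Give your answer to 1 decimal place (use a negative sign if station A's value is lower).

-26.0 mph

station A: 148.8 ft/s = 101.455 mph.
Difference: 101.455 − 127.500 = -26.0 mph.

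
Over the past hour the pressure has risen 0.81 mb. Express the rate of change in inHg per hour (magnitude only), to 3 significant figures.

0.81 mb / 1 h × 0.02953 inHg/mb = 0.0239 inHg/h.

0.0239 inHg per hour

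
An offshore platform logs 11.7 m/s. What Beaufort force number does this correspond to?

Beaufort force 6

11.7 m/s lies in the Beaufort 6 band (strong breeze, 10.8–13.8 m/s).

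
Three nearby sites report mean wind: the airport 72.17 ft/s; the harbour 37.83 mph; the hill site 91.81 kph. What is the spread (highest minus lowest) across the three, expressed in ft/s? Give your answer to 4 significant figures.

28.19 ft/s

the harbour: 37.83 mph = 55.4840 ft/s.
the hill site: 91.81 km/h = 83.6705 ft/s.
Spread: 83.6705 − 55.4840 = 28.19 ft/s.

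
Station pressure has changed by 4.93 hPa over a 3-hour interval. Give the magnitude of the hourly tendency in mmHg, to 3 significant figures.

1.23 mmHg per hour

4.93 hPa / 3 h × 0.750062 mmHg/hPa = 1.23 mmHg/h.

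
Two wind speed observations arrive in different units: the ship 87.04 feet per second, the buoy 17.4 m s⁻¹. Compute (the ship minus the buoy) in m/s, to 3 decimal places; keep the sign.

the ship: 87.04 ft/s = 26.52979 m/s.
Difference: 26.52979 − 17.40000 = 9.130 m/s.

9.130 m/s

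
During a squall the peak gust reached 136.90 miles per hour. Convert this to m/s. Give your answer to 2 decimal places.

1 mph = 0.44704 m/s, so 136.90 × 0.44704 = 61.20 m/s.

61.20 m/s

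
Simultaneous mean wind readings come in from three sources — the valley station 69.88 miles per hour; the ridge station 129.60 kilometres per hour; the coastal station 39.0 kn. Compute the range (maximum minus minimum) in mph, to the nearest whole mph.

36 mph

the ridge station: 129.60 km/h = 80.53 mph.
the coastal station: 39.0 kt = 44.88 mph.
Spread: 80.53 − 44.88 = 36 mph.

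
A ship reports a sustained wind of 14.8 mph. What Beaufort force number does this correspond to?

Beaufort force 4

14.8 mph = 6.6 m/s, which is Beaufort 4 (moderate breeze, 5.5–7.9 m/s).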